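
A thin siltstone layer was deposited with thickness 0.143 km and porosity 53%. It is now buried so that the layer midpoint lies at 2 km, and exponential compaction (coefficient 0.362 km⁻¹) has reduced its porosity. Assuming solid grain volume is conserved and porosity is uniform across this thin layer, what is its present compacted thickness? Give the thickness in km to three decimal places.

0.090 km

Porosity at 2 km: phi = 0.53·exp(−0.362×2) = 0.2569
Solid-volume conservation: h(1−phi) = h₀(1−phi₀) ⇒ h = h₀·(1−phi₀)/(1−phi)
h = 0.143 × (1 − 0.53)/(1 − 0.2569) = 0.143 × 0.6325 = 0.0905 km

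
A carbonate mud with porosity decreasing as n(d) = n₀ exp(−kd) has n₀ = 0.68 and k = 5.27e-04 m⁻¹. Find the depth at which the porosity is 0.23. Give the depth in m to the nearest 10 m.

2060 m

Working in km (1 km = 1000 m; k in km⁻¹ = k in m⁻¹ × 1000):
Invert Athy's law: d = ln(n₀/n) / k
d = ln(0.68/0.23) / 0.527 = ln(2.957) / 0.527 = 1.0840 / 0.527 = 2.057 km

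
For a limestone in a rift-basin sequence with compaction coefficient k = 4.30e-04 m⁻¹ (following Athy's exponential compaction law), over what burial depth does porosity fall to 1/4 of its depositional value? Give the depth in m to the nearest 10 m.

Working in km (1 km = 1000 m; k in km⁻¹ = k in m⁻¹ × 1000):
phi/phi₀ = 1/4 ⇒ exp(−k·z) = 1/4 ⇒ z = ln(4) / k
z = 1.3863 / 0.43 = 3.224 km

3220 m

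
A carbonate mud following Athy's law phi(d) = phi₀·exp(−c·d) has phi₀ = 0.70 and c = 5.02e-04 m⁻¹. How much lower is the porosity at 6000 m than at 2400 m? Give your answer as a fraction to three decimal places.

0.175

Working in km (1 km = 1000 m; c in km⁻¹ = c in m⁻¹ × 1000):
phi(2.4) = 0.7·e^(−0.502×2.4) = 0.2098
phi(6) = 0.7·e^(−0.502×6) = 0.0344
Δphi = 0.2098 − 0.0344 = 0.1754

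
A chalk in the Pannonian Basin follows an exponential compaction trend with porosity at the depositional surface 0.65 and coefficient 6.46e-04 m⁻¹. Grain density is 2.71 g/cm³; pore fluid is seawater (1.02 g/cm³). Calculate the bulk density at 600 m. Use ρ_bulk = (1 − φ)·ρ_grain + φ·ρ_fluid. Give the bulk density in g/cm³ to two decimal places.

Working in km (1 km = 1000 m; c in km⁻¹ = c in m⁻¹ × 1000):
Porosity at depth: phi = 0.65·exp(−0.646×0.6) = 0.65×0.6787 = 0.4411
Bulk density: ρ_b = (1−phi)ρ_g + phi·ρ_f = 0.5589×2.71 + 0.4411×1.02
       = 1.514 + 0.450 = 1.964 g/cm³

1.96 g/cm³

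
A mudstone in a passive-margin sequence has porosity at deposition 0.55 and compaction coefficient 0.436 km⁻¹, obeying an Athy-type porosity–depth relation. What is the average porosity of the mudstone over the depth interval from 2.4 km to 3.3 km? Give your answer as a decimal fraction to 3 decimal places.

⟨phi⟩ = (1/(d₂−d₁)) ∫ phi₀ e^(−βd) dd = phi₀·(e^(−β·d₁) − e^(−β·d₂)) / (β·(d₂−d₁))
e^(−0.436×2.4) = 0.3512; e^(−0.436×3.3) = 0.2372
⟨phi⟩ = 0.55 × (0.3512 − 0.2372) / (0.436 × 0.9) = 0.55 × 0.2905 = 0.1598

0.160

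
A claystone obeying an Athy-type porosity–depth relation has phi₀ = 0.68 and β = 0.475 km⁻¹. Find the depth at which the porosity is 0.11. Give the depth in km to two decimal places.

Invert Athy's law: d = ln(phi₀/phi) / β
d = ln(0.68/0.11) / 0.475 = ln(6.182) / 0.475 = 1.8216 / 0.475 = 3.835 km

3.83 km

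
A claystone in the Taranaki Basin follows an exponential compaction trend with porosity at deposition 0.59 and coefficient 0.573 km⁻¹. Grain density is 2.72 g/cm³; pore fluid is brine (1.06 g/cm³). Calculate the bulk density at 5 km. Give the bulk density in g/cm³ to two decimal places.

Porosity at depth: φ = 0.59·exp(−0.573×5) = 0.59×0.0570 = 0.0336
Bulk density: ρ_b = (1−φ)ρ_g + φ·ρ_f = 0.9664×2.72 + 0.0336×1.06
       = 2.629 + 0.036 = 2.664 g/cm³

2.66 g/cm³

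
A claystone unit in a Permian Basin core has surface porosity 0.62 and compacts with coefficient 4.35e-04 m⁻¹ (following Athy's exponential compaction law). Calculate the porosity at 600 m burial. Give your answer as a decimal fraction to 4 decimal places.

Working in km (1 km = 1000 m; c in km⁻¹ = c in m⁻¹ × 1000):
φ = φ₀·exp(−c·z) = 0.62 × exp(−0.435 × 0.6) = 0.62 × exp(−0.261)
  = 0.62 × 0.7703 = 0.4776

0.4776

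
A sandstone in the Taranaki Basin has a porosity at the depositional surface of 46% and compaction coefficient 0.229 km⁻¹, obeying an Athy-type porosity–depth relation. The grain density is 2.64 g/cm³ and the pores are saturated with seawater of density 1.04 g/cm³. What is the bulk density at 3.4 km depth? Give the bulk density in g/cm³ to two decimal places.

Porosity at depth: phi = 0.46·exp(−0.229×3.4) = 0.46×0.4590 = 0.2112
Bulk density: ρ_b = (1−phi)ρ_g + phi·ρ_f = 0.7888×2.64 + 0.2112×1.04
       = 2.083 + 0.220 = 2.302 g/cm³

2.30 g/cm³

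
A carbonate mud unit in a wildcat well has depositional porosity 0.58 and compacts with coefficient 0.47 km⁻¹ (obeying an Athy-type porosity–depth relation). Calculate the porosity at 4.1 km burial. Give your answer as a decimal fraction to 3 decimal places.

n = n₀·exp(−k·Z) = 0.58 × exp(−0.47 × 4.1) = 0.58 × exp(−1.927)
  = 0.58 × 0.1456 = 0.0844

0.084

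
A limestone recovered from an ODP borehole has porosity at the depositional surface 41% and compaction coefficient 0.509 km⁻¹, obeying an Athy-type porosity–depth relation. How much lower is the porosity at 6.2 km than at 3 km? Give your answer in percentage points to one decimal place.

n(3) = 0.41·e^(−0.509×3) = 0.0890
n(6.2) = 0.41·e^(−0.509×6.2) = 0.0175
Δn = 0.0890 − 0.0175 = 0.0716

7.2 percentage points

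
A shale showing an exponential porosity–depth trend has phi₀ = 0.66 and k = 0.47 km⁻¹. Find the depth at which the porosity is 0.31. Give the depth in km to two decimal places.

Invert Athy's law: d = ln(phi₀/phi) / k
d = ln(0.66/0.31) / 0.47 = ln(2.129) / 0.47 = 0.7557 / 0.47 = 1.608 km

1.61 km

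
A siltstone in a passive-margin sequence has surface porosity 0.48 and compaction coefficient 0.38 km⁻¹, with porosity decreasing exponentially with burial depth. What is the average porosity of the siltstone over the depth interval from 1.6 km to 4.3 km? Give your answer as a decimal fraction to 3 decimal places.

0.163

⟨phi⟩ = (1/(Z₂−Z₁)) ∫ phi₀ e^(−kZ) dZ = phi₀·(e^(−k·Z₁) − e^(−k·Z₂)) / (k·(Z₂−Z₁))
e^(−0.38×1.6) = 0.5444; e^(−0.38×4.3) = 0.1951
⟨phi⟩ = 0.48 × (0.5444 − 0.1951) / (0.38 × 2.7) = 0.48 × 0.3404 = 0.1634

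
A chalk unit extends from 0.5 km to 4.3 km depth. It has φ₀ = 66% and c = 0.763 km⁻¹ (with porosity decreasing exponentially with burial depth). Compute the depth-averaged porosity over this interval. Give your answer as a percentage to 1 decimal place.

14.7%

⟨φ⟩ = (1/(Z₂−Z₁)) ∫ φ₀ e^(−cZ) dZ = φ₀·(e^(−c·Z₁) − e^(−c·Z₂)) / (c·(Z₂−Z₁))
e^(−0.763×0.5) = 0.6828; e^(−0.763×4.3) = 0.0376
⟨φ⟩ = 0.66 × (0.6828 − 0.0376) / (0.763 × 3.8) = 0.66 × 0.2225 = 0.1469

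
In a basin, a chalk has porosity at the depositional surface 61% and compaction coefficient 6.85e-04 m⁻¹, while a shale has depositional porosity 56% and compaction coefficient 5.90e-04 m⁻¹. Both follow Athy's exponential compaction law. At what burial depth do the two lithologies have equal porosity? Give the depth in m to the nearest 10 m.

900 m

Working in km (1 km = 1000 m; c in km⁻¹ = c in m⁻¹ × 1000):
Set phi₀ₐ e^(−cₐd) = phi₀ᵦ e^(−cᵦd) ⇒ ln(phi₀ₐ/phi₀ᵦ) = (cₐ − cᵦ)·d
d = ln(0.61/0.56) / (0.685 − 0.59) = 0.0855 / 0.095 = 0.900 km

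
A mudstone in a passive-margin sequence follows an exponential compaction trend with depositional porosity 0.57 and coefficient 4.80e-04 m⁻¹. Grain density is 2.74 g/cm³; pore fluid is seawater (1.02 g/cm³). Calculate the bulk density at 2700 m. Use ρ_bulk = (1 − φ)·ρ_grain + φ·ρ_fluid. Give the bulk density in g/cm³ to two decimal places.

2.47 g/cm³

Working in km (1 km = 1000 m; β in km⁻¹ = β in m⁻¹ × 1000):
Porosity at depth: φ = 0.57·exp(−0.48×2.7) = 0.57×0.2736 = 0.1560
Bulk density: ρ_b = (1−φ)ρ_g + φ·ρ_f = 0.8440×2.74 + 0.1560×1.02
       = 2.313 + 0.159 = 2.472 g/cm³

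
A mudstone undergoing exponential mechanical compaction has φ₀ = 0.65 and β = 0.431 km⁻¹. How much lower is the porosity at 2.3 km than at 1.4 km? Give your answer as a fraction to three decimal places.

φ(1.4) = 0.65·e^(−0.431×1.4) = 0.3555
φ(2.3) = 0.65·e^(−0.431×2.3) = 0.2412
Δφ = 0.3555 − 0.2412 = 0.1143

0.114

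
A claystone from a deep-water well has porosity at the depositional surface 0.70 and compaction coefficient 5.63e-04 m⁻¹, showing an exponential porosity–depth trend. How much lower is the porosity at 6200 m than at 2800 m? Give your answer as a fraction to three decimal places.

Working in km (1 km = 1000 m; k in km⁻¹ = k in m⁻¹ × 1000):
φ(2.8) = 0.7·e^(−0.563×2.8) = 0.1447
φ(6.2) = 0.7·e^(−0.563×6.2) = 0.0213
Δφ = 0.1447 − 0.0213 = 0.1234

0.123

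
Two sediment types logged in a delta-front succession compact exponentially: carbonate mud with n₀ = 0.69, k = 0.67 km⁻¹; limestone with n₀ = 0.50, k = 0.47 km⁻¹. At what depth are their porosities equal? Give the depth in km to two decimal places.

Set n₀ₐ e^(−kₐZ) = n₀ᵦ e^(−kᵦZ) ⇒ ln(n₀ₐ/n₀ᵦ) = (kₐ − kᵦ)·Z
Z = ln(0.69/0.5) / (0.67 − 0.47) = 0.3221 / 0.2 = 1.610 km

1.61 km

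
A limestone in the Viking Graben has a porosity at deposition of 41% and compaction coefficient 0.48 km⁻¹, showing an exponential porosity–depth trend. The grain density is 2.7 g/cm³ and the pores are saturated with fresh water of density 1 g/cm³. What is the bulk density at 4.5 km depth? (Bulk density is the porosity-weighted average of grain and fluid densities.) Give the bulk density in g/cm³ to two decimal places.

Porosity at depth: n = 0.41·exp(−0.48×4.5) = 0.41×0.1153 = 0.0473
Bulk density: ρ_b = (1−n)ρ_g + n·ρ_f = 0.9527×2.7 + 0.0473×1
       = 2.572 + 0.047 = 2.620 g/cm³

2.62 g/cm³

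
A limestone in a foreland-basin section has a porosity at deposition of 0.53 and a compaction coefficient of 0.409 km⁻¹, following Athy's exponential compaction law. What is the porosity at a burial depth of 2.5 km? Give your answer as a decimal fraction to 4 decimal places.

0.1906

n = n₀·exp(−c·Z) = 0.53 × exp(−0.409 × 2.5) = 0.53 × exp(−1.022)
  = 0.53 × 0.3597 = 0.1906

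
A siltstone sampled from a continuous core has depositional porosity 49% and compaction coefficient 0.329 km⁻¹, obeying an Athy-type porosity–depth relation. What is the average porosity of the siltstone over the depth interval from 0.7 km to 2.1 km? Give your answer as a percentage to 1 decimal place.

31.2%

⟨n⟩ = (1/(d₂−d₁)) ∫ n₀ e^(−βd) dd = n₀·(e^(−β·d₁) − e^(−β·d₂)) / (β·(d₂−d₁))
e^(−0.329×0.7) = 0.7943; e^(−0.329×2.1) = 0.5011
⟨n⟩ = 0.49 × (0.7943 − 0.5011) / (0.329 × 1.4) = 0.49 × 0.6365 = 0.3119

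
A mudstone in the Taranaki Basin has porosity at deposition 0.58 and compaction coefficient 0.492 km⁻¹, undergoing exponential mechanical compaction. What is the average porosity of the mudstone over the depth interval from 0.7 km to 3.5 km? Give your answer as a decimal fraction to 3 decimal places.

0.223

⟨φ⟩ = (1/(z₂−z₁)) ∫ φ₀ e^(−βz) dz = φ₀·(e^(−β·z₁) − e^(−β·z₂)) / (β·(z₂−z₁))
e^(−0.492×0.7) = 0.7086; e^(−0.492×3.5) = 0.1787
⟨φ⟩ = 0.58 × (0.7086 − 0.1787) / (0.492 × 2.8) = 0.58 × 0.3847 = 0.2231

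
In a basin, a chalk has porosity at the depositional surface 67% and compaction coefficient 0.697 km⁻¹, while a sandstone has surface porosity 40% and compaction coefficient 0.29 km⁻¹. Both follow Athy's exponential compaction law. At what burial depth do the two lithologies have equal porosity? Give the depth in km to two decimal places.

1.27 km

Set n₀ₐ e^(−βₐz) = n₀ᵦ e^(−βᵦz) ⇒ ln(n₀ₐ/n₀ᵦ) = (βₐ − βᵦ)·z
z = ln(0.67/0.4) / (0.697 − 0.29) = 0.5158 / 0.407 = 1.267 km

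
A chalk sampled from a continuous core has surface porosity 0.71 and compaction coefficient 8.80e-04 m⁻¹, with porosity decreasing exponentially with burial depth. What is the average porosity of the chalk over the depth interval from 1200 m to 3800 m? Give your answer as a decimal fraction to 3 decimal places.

0.097

Working in km (1 km = 1000 m; k in km⁻¹ = k in m⁻¹ × 1000):
⟨phi⟩ = (1/(z₂−z₁)) ∫ phi₀ e^(−kz) dz = phi₀·(e^(−k·z₁) − e^(−k·z₂)) / (k·(z₂−z₁))
e^(−0.88×1.2) = 0.3478; e^(−0.88×3.8) = 0.0353
⟨phi⟩ = 0.71 × (0.3478 − 0.0353) / (0.88 × 2.6) = 0.71 × 0.1366 = 0.0970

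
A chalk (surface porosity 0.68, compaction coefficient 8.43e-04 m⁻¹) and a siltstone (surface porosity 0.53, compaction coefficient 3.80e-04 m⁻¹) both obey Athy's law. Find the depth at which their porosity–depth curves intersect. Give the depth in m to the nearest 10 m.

540 m

Working in km (1 km = 1000 m; k in km⁻¹ = k in m⁻¹ × 1000):
Set n₀ₐ e^(−kₐz) = n₀ᵦ e^(−kᵦz) ⇒ ln(n₀ₐ/n₀ᵦ) = (kₐ − kᵦ)·z
z = ln(0.68/0.53) / (0.843 − 0.38) = 0.2492 / 0.463 = 0.538 km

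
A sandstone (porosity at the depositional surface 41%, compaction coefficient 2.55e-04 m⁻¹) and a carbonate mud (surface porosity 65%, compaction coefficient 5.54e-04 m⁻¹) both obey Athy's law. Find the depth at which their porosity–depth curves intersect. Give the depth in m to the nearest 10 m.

Working in km (1 km = 1000 m; k in km⁻¹ = k in m⁻¹ × 1000):
Set phi₀ₐ e^(−kₐd) = phi₀ᵦ e^(−kᵦd) ⇒ ln(phi₀ₐ/phi₀ᵦ) = (kₐ − kᵦ)·d
d = ln(0.41/0.65) / (0.255 − 0.554) = -0.4608 / -0.299 = 1.541 km

1540 m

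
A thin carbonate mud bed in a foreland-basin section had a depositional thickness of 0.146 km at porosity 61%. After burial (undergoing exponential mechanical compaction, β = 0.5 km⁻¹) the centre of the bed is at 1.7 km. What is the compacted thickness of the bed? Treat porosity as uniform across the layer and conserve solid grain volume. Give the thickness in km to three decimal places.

0.077 km

Porosity at 1.7 km: φ = 0.61·exp(−0.5×1.7) = 0.2607
Solid-volume conservation: h(1−φ) = h₀(1−φ₀) ⇒ h = h₀·(1−φ₀)/(1−φ)
h = 0.146 × (1 − 0.61)/(1 − 0.2607) = 0.146 × 0.5275 = 0.0770 km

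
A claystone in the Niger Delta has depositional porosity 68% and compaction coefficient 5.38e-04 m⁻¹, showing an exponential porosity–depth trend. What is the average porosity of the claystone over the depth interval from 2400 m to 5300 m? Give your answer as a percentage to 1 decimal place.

Working in km (1 km = 1000 m; k in km⁻¹ = k in m⁻¹ × 1000):
⟨φ⟩ = (1/(z₂−z₁)) ∫ φ₀ e^(−kz) dz = φ₀·(e^(−k·z₁) − e^(−k·z₂)) / (k·(z₂−z₁))
e^(−0.538×2.4) = 0.2749; e^(−0.538×5.3) = 0.0578
⟨φ⟩ = 0.68 × (0.2749 − 0.0578) / (0.538 × 2.9) = 0.68 × 0.1392 = 0.0947

9.5%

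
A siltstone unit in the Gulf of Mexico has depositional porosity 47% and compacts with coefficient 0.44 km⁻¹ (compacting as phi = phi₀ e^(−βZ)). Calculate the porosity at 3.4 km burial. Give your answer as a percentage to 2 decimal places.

10.53%

phi = phi₀·exp(−β·Z) = 0.47 × exp(−0.44 × 3.4) = 0.47 × exp(−1.496)
  = 0.47 × 0.2240 = 0.1053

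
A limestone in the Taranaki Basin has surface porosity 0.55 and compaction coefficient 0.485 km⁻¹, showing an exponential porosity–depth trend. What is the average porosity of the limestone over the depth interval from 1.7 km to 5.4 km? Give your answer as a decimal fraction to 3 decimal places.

0.112

⟨phi⟩ = (1/(d₂−d₁)) ∫ phi₀ e^(−kd) dd = phi₀·(e^(−k·d₁) − e^(−k·d₂)) / (k·(d₂−d₁))
e^(−0.485×1.7) = 0.4385; e^(−0.485×5.4) = 0.0729
⟨phi⟩ = 0.55 × (0.4385 − 0.0729) / (0.485 × 3.7) = 0.55 × 0.2037 = 0.1120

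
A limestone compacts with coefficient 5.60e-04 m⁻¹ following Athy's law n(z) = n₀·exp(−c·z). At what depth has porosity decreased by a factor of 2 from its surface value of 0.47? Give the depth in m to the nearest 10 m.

Working in km (1 km = 1000 m; c in km⁻¹ = c in m⁻¹ × 1000):
n/n₀ = 1/2 ⇒ exp(−c·z) = 1/2 ⇒ z = ln(2) / c
z = 0.6931 / 0.56 = 1.238 km

1240 m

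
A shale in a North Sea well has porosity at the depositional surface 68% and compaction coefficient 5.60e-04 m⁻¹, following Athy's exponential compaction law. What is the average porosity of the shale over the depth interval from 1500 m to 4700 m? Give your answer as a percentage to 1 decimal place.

13.7%

Working in km (1 km = 1000 m; β in km⁻¹ = β in m⁻¹ × 1000):
⟨phi⟩ = (1/(d₂−d₁)) ∫ phi₀ e^(−βd) dd = phi₀·(e^(−β·d₁) − e^(−β·d₂)) / (β·(d₂−d₁))
e^(−0.56×1.5) = 0.4317; e^(−0.56×4.7) = 0.0719
⟨phi⟩ = 0.68 × (0.4317 − 0.0719) / (0.56 × 3.2) = 0.68 × 0.2008 = 0.1365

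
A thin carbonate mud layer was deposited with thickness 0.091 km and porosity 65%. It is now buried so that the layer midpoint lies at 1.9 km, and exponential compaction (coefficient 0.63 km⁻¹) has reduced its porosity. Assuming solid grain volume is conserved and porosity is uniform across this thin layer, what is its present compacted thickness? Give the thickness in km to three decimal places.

Porosity at 1.9 km: φ = 0.65·exp(−0.63×1.9) = 0.1964
Solid-volume conservation: h(1−φ) = h₀(1−φ₀) ⇒ h = h₀·(1−φ₀)/(1−φ)
h = 0.091 × (1 − 0.65)/(1 − 0.1964) = 0.091 × 0.4355 = 0.0396 km

0.040 km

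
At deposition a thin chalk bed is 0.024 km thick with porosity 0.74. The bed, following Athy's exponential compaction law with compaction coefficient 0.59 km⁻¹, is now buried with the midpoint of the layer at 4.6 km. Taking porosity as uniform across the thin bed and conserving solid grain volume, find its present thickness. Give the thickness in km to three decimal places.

Porosity at 4.6 km: phi = 0.74·exp(−0.59×4.6) = 0.0490
Solid-volume conservation: h(1−phi) = h₀(1−phi₀) ⇒ h = h₀·(1−phi₀)/(1−phi)
h = 0.024 × (1 − 0.74)/(1 − 0.0490) = 0.024 × 0.2734 = 0.0066 km

0.007 km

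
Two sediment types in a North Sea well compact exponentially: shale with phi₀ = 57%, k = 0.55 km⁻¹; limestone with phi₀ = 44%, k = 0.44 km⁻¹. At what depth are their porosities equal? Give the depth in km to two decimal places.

2.35 km

Set phi₀ₐ e^(−kₐd) = phi₀ᵦ e^(−kᵦd) ⇒ ln(phi₀ₐ/phi₀ᵦ) = (kₐ − kᵦ)·d
d = ln(0.57/0.44) / (0.55 − 0.44) = 0.2589 / 0.11 = 2.353 km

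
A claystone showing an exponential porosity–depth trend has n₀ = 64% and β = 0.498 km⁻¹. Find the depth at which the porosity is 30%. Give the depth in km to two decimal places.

Invert Athy's law: Z = ln(n₀/n) / β
Z = ln(0.64/0.3) / 0.498 = ln(2.133) / 0.498 = 0.7577 / 0.498 = 1.521 km

1.52 km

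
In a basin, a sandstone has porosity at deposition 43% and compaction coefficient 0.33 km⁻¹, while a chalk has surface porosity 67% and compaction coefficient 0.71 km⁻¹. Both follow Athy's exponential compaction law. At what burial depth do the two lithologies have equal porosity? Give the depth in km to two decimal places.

Set phi₀ₐ e^(−βₐz) = phi₀ᵦ e^(−βᵦz) ⇒ ln(phi₀ₐ/phi₀ᵦ) = (βₐ − βᵦ)·z
z = ln(0.43/0.67) / (0.33 − 0.71) = -0.4435 / -0.38 = 1.167 km

1.17 km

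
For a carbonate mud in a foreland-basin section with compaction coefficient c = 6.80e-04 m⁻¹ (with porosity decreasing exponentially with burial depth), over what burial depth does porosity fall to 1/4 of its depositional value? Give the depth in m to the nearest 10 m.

Working in km (1 km = 1000 m; c in km⁻¹ = c in m⁻¹ × 1000):
n/n₀ = 1/4 ⇒ exp(−c·Z) = 1/4 ⇒ Z = ln(4) / c
Z = 1.3863 / 0.68 = 2.039 km

2040 m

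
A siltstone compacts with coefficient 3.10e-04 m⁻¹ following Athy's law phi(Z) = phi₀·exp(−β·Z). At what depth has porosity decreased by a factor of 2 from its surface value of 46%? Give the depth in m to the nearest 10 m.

Working in km (1 km = 1000 m; β in km⁻¹ = β in m⁻¹ × 1000):
phi/phi₀ = 1/2 ⇒ exp(−β·Z) = 1/2 ⇒ Z = ln(2) / β
Z = 0.6931 / 0.31 = 2.236 km

2240 m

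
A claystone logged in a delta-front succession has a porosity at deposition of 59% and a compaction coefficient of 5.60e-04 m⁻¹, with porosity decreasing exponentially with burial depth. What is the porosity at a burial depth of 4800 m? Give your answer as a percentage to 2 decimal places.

Working in km (1 km = 1000 m; β in km⁻¹ = β in m⁻¹ × 1000):
φ = φ₀·exp(−β·d) = 0.59 × exp(−0.56 × 4.8) = 0.59 × exp(−2.688)
  = 0.59 × 0.0680 = 0.0401

4.01%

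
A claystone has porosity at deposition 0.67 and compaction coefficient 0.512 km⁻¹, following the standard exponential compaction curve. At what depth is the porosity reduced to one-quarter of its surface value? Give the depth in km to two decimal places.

2.71 km

phi/phi₀ = 1/4 ⇒ exp(−c·Z) = 1/4 ⇒ Z = ln(4) / c
Z = 1.3863 / 0.512 = 2.708 km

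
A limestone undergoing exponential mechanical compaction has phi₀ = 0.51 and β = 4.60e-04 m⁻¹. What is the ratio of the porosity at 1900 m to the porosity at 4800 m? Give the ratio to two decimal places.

Working in km (1 km = 1000 m; β in km⁻¹ = β in m⁻¹ × 1000):
phi(z₁)/phi(z₂) = e^(−β·z₁)/e^(−β·z₂) = e^{β(z₂−z₁)}
= exp(0.46 × 2.9) = exp(1.334) = 3.7962

3.80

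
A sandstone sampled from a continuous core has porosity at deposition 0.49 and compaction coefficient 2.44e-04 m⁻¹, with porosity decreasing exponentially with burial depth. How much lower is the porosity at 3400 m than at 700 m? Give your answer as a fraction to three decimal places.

Working in km (1 km = 1000 m; c in km⁻¹ = c in m⁻¹ × 1000):
phi(0.7) = 0.49·e^(−0.244×0.7) = 0.4131
phi(3.4) = 0.49·e^(−0.244×3.4) = 0.2137
Δphi = 0.4131 − 0.2137 = 0.1993

0.199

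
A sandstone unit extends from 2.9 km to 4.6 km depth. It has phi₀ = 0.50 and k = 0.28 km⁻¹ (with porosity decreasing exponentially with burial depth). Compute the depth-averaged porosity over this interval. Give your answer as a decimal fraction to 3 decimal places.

⟨phi⟩ = (1/(z₂−z₁)) ∫ phi₀ e^(−kz) dz = phi₀·(e^(−k·z₁) − e^(−k·z₂)) / (k·(z₂−z₁))
e^(−0.28×2.9) = 0.4440; e^(−0.28×4.6) = 0.2758
⟨phi⟩ = 0.5 × (0.4440 − 0.2758) / (0.28 × 1.7) = 0.5 × 0.3533 = 0.1766

0.177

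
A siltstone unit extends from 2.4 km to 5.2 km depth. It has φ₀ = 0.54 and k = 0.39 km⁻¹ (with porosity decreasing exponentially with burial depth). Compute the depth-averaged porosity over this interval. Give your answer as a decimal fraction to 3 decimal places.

0.129

⟨φ⟩ = (1/(d₂−d₁)) ∫ φ₀ e^(−kd) dd = φ₀·(e^(−k·d₁) − e^(−k·d₂)) / (k·(d₂−d₁))
e^(−0.39×2.4) = 0.3922; e^(−0.39×5.2) = 0.1316
⟨φ⟩ = 0.54 × (0.3922 − 0.1316) / (0.39 × 2.8) = 0.54 × 0.2386 = 0.1289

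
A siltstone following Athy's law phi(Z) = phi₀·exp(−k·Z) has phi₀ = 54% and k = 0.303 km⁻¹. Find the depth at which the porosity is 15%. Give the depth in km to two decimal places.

4.23 km

Invert Athy's law: Z = ln(phi₀/phi) / k
Z = ln(0.54/0.15) / 0.303 = ln(3.6) / 0.303 = 1.2809 / 0.303 = 4.228 km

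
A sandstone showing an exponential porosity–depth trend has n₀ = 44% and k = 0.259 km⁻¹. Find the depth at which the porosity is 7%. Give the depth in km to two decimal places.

Invert Athy's law: Z = ln(n₀/n) / k
Z = ln(0.44/0.07) / 0.259 = ln(6.286) / 0.259 = 1.8383 / 0.259 = 7.098 km

7.10 km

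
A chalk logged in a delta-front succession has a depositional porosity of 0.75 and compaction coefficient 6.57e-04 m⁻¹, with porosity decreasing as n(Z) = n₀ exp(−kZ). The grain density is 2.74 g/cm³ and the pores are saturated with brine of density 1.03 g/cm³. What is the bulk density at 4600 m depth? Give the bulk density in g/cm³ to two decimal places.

2.68 g/cm³

Working in km (1 km = 1000 m; k in km⁻¹ = k in m⁻¹ × 1000):
Porosity at depth: n = 0.75·exp(−0.657×4.6) = 0.75×0.0487 = 0.0365
Bulk density: ρ_b = (1−n)ρ_g + n·ρ_f = 0.9635×2.74 + 0.0365×1.03
       = 2.640 + 0.038 = 2.678 g/cm³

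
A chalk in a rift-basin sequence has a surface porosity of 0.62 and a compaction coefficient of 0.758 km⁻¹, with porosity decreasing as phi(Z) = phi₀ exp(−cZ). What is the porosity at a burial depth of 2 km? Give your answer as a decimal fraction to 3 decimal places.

phi = phi₀·exp(−c·Z) = 0.62 × exp(−0.758 × 2) = 0.62 × exp(−1.516)
  = 0.62 × 0.2196 = 0.1361

0.136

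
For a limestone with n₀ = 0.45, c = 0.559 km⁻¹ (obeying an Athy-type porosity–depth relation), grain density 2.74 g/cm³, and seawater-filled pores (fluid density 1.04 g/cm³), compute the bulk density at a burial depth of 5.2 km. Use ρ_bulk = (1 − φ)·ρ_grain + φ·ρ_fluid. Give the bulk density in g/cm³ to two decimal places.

Porosity at depth: n = 0.45·exp(−0.559×5.2) = 0.45×0.0547 = 0.0246
Bulk density: ρ_b = (1−n)ρ_g + n·ρ_f = 0.9754×2.74 + 0.0246×1.04
       = 2.673 + 0.026 = 2.698 g/cm³

2.70 g/cm³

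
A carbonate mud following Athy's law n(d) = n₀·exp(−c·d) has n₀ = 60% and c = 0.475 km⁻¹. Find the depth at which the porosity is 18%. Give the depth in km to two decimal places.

2.53 km

Invert Athy's law: d = ln(n₀/n) / c
d = ln(0.6/0.18) / 0.475 = ln(3.333) / 0.475 = 1.2040 / 0.475 = 2.535 km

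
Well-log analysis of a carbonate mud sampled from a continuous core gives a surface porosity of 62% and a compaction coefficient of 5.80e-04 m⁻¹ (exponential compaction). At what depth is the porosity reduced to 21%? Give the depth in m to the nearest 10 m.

Working in km (1 km = 1000 m; c in km⁻¹ = c in m⁻¹ × 1000):
Invert Athy's law: d = ln(phi₀/phi) / c
d = ln(0.62/0.21) / 0.58 = ln(2.952) / 0.58 = 1.0826 / 0.58 = 1.867 km

1870 m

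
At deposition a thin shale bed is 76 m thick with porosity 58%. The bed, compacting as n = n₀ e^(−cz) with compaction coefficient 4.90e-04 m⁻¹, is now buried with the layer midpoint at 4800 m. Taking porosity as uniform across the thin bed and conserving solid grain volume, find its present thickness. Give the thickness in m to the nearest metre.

34 m

Working in km (1 km = 1000 m; c in km⁻¹ = c in m⁻¹ × 1000):
Porosity at 4.8 km: n = 0.58·exp(−0.49×4.8) = 0.0552
Solid-volume conservation: h(1−n) = h₀(1−n₀) ⇒ h = h₀·(1−n₀)/(1−n)
h = 0.076 × (1 − 0.58)/(1 − 0.0552) = 0.076 × 0.4445 = 0.0338 km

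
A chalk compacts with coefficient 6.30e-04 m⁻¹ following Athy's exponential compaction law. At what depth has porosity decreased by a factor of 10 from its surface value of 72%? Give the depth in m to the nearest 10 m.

3650 m

Working in km (1 km = 1000 m; β in km⁻¹ = β in m⁻¹ × 1000):
n/n₀ = 1/10 ⇒ exp(−β·z) = 1/10 ⇒ z = ln(10) / β
z = 2.3026 / 0.63 = 3.655 km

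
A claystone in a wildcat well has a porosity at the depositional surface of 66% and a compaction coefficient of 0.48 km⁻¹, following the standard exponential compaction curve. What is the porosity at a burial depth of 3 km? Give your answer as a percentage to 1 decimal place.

15.6%

φ = φ₀·exp(−β·d) = 0.66 × exp(−0.48 × 3) = 0.66 × exp(−1.44)
  = 0.66 × 0.2369 = 0.1564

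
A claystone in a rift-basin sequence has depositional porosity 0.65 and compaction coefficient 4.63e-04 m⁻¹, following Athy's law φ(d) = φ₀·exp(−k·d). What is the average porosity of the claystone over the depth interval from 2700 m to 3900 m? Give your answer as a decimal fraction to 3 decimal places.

Working in km (1 km = 1000 m; k in km⁻¹ = k in m⁻¹ × 1000):
⟨φ⟩ = (1/(d₂−d₁)) ∫ φ₀ e^(−kd) dd = φ₀·(e^(−k·d₁) − e^(−k·d₂)) / (k·(d₂−d₁))
e^(−0.463×2.7) = 0.2865; e^(−0.463×3.9) = 0.1644
⟨φ⟩ = 0.65 × (0.2865 − 0.1644) / (0.463 × 1.2) = 0.65 × 0.2198 = 0.1429

0.143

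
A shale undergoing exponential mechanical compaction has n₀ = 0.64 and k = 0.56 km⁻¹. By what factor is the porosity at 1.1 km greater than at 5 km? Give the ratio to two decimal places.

8.88

n(Z₁)/n(Z₂) = e^(−k·Z₁)/e^(−k·Z₂) = e^{k(Z₂−Z₁)}
= exp(0.56 × 3.9) = exp(2.184) = 8.8818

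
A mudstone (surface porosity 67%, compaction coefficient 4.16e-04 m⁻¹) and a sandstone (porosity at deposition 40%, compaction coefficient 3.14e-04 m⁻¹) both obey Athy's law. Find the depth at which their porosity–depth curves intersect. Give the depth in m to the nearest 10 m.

Working in km (1 km = 1000 m; β in km⁻¹ = β in m⁻¹ × 1000):
Set n₀ₐ e^(−βₐz) = n₀ᵦ e^(−βᵦz) ⇒ ln(n₀ₐ/n₀ᵦ) = (βₐ − βᵦ)·z
z = ln(0.67/0.4) / (0.416 − 0.314) = 0.5158 / 0.102 = 5.057 km

5060 m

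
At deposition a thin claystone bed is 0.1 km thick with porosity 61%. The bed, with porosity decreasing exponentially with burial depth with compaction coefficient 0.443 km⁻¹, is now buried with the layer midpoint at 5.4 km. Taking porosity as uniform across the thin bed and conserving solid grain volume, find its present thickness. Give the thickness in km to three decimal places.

0.041 km

Porosity at 5.4 km: phi = 0.61·exp(−0.443×5.4) = 0.0558
Solid-volume conservation: h(1−phi) = h₀(1−phi₀) ⇒ h = h₀·(1−phi₀)/(1−phi)
h = 0.1 × (1 − 0.61)/(1 − 0.0558) = 0.1 × 0.4130 = 0.0413 km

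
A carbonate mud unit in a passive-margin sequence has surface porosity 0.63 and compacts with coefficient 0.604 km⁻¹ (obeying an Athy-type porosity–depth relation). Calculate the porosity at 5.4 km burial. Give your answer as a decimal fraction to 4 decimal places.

0.0241

φ = φ₀·exp(−k·z) = 0.63 × exp(−0.604 × 5.4) = 0.63 × exp(−3.262)
  = 0.63 × 0.0383 = 0.0241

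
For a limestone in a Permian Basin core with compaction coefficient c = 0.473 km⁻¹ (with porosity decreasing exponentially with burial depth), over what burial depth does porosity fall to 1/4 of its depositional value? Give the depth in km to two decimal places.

2.93 km

φ/φ₀ = 1/4 ⇒ exp(−c·z) = 1/4 ⇒ z = ln(4) / c
z = 1.3863 / 0.473 = 2.931 km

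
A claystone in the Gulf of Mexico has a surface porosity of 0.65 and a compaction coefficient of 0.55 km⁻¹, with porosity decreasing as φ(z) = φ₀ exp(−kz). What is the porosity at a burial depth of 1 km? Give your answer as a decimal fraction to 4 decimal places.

0.3750

φ = φ₀·exp(−k·z) = 0.65 × exp(−0.55 × 1) = 0.65 × exp(−0.55)
  = 0.65 × 0.5769 = 0.3750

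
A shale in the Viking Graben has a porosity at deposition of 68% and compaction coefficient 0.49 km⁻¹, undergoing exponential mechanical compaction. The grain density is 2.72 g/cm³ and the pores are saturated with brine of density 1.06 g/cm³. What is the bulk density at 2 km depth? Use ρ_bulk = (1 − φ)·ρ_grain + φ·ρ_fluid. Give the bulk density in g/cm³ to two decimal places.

2.30 g/cm³

Porosity at depth: φ = 0.68·exp(−0.49×2) = 0.68×0.3753 = 0.2552
Bulk density: ρ_b = (1−φ)ρ_g + φ·ρ_f = 0.7448×2.72 + 0.2552×1.06
       = 2.026 + 0.271 = 2.296 g/cm³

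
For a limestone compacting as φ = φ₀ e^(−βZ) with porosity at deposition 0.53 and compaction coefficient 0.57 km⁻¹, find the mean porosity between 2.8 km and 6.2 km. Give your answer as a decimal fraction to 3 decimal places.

⟨φ⟩ = (1/(Z₂−Z₁)) ∫ φ₀ e^(−βZ) dZ = φ₀·(e^(−β·Z₁) − e^(−β·Z₂)) / (β·(Z₂−Z₁))
e^(−0.57×2.8) = 0.2027; e^(−0.57×6.2) = 0.0292
⟨φ⟩ = 0.53 × (0.2027 − 0.0292) / (0.57 × 3.4) = 0.53 × 0.0895 = 0.0475

0.047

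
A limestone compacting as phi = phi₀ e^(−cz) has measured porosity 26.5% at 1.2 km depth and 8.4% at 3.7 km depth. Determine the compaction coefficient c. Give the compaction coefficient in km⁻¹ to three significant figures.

Athy: phi(z) = phi₀ e^(−cz) ⇒ phi₁/phi₂ = e^{c(z₂−z₁)} ⇒ c = ln(phi₁/phi₂)/(z₂−z₁)
c = ln(0.265/0.084) / (3.7 − 1.2) = ln(3.155) / 2.5 = 1.1489 / 2.5 = 0.4596 km⁻¹

0.460 km⁻¹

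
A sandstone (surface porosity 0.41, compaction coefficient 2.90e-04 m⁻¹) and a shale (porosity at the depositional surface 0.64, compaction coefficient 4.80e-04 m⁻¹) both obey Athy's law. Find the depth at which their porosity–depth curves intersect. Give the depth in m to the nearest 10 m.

2340 m

Working in km (1 km = 1000 m; k in km⁻¹ = k in m⁻¹ × 1000):
Set n₀ₐ e^(−kₐd) = n₀ᵦ e^(−kᵦd) ⇒ ln(n₀ₐ/n₀ᵦ) = (kₐ − kᵦ)·d
d = ln(0.41/0.64) / (0.29 − 0.48) = -0.4453 / -0.19 = 2.344 km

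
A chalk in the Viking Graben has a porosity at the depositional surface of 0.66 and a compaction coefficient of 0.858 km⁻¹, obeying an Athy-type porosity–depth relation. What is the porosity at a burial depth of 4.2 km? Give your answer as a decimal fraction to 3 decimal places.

phi = phi₀·exp(−c·Z) = 0.66 × exp(−0.858 × 4.2) = 0.66 × exp(−3.604)
  = 0.66 × 0.0272 = 0.0180

0.018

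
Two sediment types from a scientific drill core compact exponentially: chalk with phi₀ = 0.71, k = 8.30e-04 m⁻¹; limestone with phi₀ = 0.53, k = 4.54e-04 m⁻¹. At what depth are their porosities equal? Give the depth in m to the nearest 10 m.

780 m

Working in km (1 km = 1000 m; k in km⁻¹ = k in m⁻¹ × 1000):
Set phi₀ₐ e^(−kₐz) = phi₀ᵦ e^(−kᵦz) ⇒ ln(phi₀ₐ/phi₀ᵦ) = (kₐ − kᵦ)·z
z = ln(0.71/0.53) / (0.83 − 0.454) = 0.2924 / 0.376 = 0.778 km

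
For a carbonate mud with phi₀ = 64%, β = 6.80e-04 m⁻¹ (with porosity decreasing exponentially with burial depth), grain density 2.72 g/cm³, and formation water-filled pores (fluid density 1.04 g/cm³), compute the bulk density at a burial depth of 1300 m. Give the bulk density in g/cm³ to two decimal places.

Working in km (1 km = 1000 m; β in km⁻¹ = β in m⁻¹ × 1000):
Porosity at depth: phi = 0.64·exp(−0.68×1.3) = 0.64×0.4131 = 0.2644
Bulk density: ρ_b = (1−phi)ρ_g + phi·ρ_f = 0.7356×2.72 + 0.2644×1.04
       = 2.001 + 0.275 = 2.276 g/cm³

2.28 g/cm³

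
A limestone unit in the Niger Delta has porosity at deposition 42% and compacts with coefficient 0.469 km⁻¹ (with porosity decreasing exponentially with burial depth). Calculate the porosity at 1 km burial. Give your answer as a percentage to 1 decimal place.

n = n₀·exp(−β·z) = 0.42 × exp(−0.469 × 1) = 0.42 × exp(−0.469)
  = 0.42 × 0.6256 = 0.2628

26.3%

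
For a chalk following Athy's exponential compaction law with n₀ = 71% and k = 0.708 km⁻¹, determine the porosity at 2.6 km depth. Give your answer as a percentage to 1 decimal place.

11.3%

n = n₀·exp(−k·z) = 0.71 × exp(−0.708 × 2.6) = 0.71 × exp(−1.841)
  = 0.71 × 0.1587 = 0.1127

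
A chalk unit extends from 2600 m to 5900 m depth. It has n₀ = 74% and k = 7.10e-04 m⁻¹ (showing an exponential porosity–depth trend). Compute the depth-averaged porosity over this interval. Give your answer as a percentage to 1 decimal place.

4.5%

Working in km (1 km = 1000 m; k in km⁻¹ = k in m⁻¹ × 1000):
⟨n⟩ = (1/(z₂−z₁)) ∫ n₀ e^(−kz) dz = n₀·(e^(−k·z₁) − e^(−k·z₂)) / (k·(z₂−z₁))
e^(−0.71×2.6) = 0.1579; e^(−0.71×5.9) = 0.0152
⟨n⟩ = 0.74 × (0.1579 − 0.0152) / (0.71 × 3.3) = 0.74 × 0.0609 = 0.0451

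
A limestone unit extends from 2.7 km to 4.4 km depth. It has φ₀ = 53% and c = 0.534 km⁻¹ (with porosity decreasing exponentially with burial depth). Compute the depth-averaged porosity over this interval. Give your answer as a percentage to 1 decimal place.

⟨φ⟩ = (1/(z₂−z₁)) ∫ φ₀ e^(−cz) dz = φ₀·(e^(−c·z₁) − e^(−c·z₂)) / (c·(z₂−z₁))
e^(−0.534×2.7) = 0.2365; e^(−0.534×4.4) = 0.0954
⟨φ⟩ = 0.53 × (0.2365 − 0.0954) / (0.534 × 1.7) = 0.53 × 0.1554 = 0.0824

8.2%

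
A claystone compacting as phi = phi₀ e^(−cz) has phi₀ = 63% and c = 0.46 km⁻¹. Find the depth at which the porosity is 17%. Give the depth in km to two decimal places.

Invert Athy's law: z = ln(phi₀/phi) / c
z = ln(0.63/0.17) / 0.46 = ln(3.706) / 0.46 = 1.3099 / 0.46 = 2.848 km

2.85 km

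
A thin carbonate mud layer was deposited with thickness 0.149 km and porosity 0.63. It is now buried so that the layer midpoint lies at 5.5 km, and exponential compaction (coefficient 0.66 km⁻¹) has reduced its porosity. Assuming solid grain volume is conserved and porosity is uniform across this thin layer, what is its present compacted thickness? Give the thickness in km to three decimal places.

0.056 km

Porosity at 5.5 km: n = 0.63·exp(−0.66×5.5) = 0.0167
Solid-volume conservation: h(1−n) = h₀(1−n₀) ⇒ h = h₀·(1−n₀)/(1−n)
h = 0.149 × (1 − 0.63)/(1 − 0.0167) = 0.149 × 0.3763 = 0.0561 km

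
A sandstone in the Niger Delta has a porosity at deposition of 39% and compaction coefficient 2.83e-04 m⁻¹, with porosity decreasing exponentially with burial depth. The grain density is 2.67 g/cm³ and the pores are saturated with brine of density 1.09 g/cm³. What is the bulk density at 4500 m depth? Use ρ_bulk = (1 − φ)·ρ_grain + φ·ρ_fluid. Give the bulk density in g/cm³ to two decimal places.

Working in km (1 km = 1000 m; β in km⁻¹ = β in m⁻¹ × 1000):
Porosity at depth: phi = 0.39·exp(−0.283×4.5) = 0.39×0.2799 = 0.1091
Bulk density: ρ_b = (1−phi)ρ_g + phi·ρ_f = 0.8909×2.67 + 0.1091×1.09
       = 2.379 + 0.119 = 2.498 g/cm³

2.50 g/cm³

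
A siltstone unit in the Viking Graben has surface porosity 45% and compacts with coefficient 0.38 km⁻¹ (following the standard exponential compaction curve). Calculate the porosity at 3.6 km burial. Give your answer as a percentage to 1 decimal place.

n = n₀·exp(−c·Z) = 0.45 × exp(−0.38 × 3.6) = 0.45 × exp(−1.368)
  = 0.45 × 0.2546 = 0.1146

11.5%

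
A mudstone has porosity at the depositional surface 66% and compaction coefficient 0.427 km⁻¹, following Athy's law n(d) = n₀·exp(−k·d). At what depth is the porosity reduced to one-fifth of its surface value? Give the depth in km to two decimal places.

3.77 km

n/n₀ = 1/5 ⇒ exp(−k·d) = 1/5 ⇒ d = ln(5) / k
d = 1.6094 / 0.427 = 3.769 km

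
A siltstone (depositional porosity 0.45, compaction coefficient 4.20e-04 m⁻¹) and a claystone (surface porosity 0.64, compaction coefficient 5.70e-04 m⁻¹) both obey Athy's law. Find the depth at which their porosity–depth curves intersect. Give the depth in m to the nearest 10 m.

Working in km (1 km = 1000 m; c in km⁻¹ = c in m⁻¹ × 1000):
Set n₀ₐ e^(−cₐd) = n₀ᵦ e^(−cᵦd) ⇒ ln(n₀ₐ/n₀ᵦ) = (cₐ − cᵦ)·d
d = ln(0.45/0.64) / (0.42 − 0.57) = -0.3522 / -0.15 = 2.348 km

2350 m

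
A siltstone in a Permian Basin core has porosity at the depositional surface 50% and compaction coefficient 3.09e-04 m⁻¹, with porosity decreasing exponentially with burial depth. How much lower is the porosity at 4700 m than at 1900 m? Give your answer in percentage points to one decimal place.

Working in km (1 km = 1000 m; c in km⁻¹ = c in m⁻¹ × 1000):
φ(1.9) = 0.5·e^(−0.309×1.9) = 0.2780
φ(4.7) = 0.5·e^(−0.309×4.7) = 0.1170
Δφ = 0.2780 − 0.1170 = 0.1610

16.1 percentage points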